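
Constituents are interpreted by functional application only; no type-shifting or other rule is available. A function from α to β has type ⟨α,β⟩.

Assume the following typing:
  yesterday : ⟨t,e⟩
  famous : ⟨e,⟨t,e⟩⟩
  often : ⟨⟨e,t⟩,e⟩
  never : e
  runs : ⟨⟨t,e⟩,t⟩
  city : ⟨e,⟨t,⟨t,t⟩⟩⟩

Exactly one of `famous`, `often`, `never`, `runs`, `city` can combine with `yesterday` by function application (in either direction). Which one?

runs

famous : ⟨e,⟨t,e⟩⟩ — neither side's domain matches the other.
often : ⟨⟨e,t⟩,e⟩ — neither side's domain matches the other.
never : e — neither side's domain matches the other.
runs — combines: runs : ⟨⟨t,e⟩,t⟩ takes yesterday : ⟨t,e⟩ as argument, giving t.
city : ⟨e,⟨t,⟨t,t⟩⟩⟩ — neither side's domain matches the other.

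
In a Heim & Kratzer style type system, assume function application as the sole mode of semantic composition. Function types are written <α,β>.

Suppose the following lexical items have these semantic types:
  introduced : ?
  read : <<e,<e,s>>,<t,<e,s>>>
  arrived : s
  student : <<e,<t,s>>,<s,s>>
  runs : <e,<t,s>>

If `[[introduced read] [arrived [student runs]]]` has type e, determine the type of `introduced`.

At [[introduced read] [arrived [student runs]]] (required: e): [arrived [student runs]] is s, which is not a function with range e; hence [introduced read] is the functor — type <s,e>.
At [introduced read] (required: <s,e>): read is <<e,<e,s>>,<t,<e,s>>>, which is not a function with range <s,e>; hence introduced is the functor — type <<<e,<e,s>>,<t,<e,s>>>,<s,e>>.

<<<e,<e,s>>,<t,<e,s>>>,<s,e>>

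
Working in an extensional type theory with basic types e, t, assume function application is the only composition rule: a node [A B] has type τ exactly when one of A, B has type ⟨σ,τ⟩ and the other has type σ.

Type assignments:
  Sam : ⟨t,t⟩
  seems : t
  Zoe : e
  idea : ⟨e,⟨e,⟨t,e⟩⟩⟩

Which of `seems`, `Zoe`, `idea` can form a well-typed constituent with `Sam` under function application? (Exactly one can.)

seems

seems — combines: Sam : ⟨t,t⟩ takes seems : t as argument, giving t.
Zoe : e — neither side's domain matches the other.
idea : ⟨e,⟨e,⟨t,e⟩⟩⟩ — neither side's domain matches the other.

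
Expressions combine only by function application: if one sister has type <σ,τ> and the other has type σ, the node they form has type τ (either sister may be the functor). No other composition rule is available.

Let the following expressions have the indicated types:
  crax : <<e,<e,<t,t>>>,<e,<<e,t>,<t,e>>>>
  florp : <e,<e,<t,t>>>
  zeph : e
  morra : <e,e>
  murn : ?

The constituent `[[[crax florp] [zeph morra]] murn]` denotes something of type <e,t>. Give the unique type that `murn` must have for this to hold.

<<<e,t>,<t,e>>,<e,t>>

[[[crax florp] [zeph morra]] murn] is required to be <e,t>. [[crax florp] [zeph morra]] : <<e,t>,<t,e>> cannot yield <e,t> as functor, so murn : <<<e,t>,<t,e>>,<e,t>>.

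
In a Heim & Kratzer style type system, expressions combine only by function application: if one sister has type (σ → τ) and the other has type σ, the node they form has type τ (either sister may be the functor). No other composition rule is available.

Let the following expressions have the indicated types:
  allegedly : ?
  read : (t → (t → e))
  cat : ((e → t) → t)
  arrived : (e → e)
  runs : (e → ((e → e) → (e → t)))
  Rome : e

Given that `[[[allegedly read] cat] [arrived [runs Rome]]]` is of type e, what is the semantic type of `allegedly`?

((t → (t → e)) → (((e → t) → t) → ((e → t) → e)))

For [[[allegedly read] cat] [arrived [runs Rome]]] to have type e with [arrived [runs Rome]] of type (e → t), [[allegedly read] cat] must be the function: [[allegedly read] cat] : ((e → t) → e).
For [[allegedly read] cat] to have type ((e → t) → e) with cat of type ((e → t) → t), [allegedly read] must be the function: [allegedly read] : (((e → t) → t) → ((e → t) → e)).
For [allegedly read] to have type (((e → t) → t) → ((e → t) → e)) with read of type (t → (t → e)), allegedly must be the function: allegedly : ((t → (t → e)) → (((e → t) → t) → ((e → t) → e))).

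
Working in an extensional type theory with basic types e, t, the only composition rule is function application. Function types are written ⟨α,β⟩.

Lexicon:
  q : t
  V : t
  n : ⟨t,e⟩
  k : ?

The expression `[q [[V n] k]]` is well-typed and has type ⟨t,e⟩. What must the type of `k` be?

⟨e,⟨t,⟨t,e⟩⟩⟩

[q [[V n] k]] must have type ⟨t,e⟩. The sister q has type t; that is not a function onto ⟨t,e⟩, so [[V n] k] must be the functor, of type ⟨t,⟨t,e⟩⟩.
[[V n] k] must have type ⟨t,⟨t,e⟩⟩. The sister [V n] has type e; that is not a function onto ⟨t,⟨t,e⟩⟩, so k must be the functor, of type ⟨e,⟨t,⟨t,e⟩⟩⟩.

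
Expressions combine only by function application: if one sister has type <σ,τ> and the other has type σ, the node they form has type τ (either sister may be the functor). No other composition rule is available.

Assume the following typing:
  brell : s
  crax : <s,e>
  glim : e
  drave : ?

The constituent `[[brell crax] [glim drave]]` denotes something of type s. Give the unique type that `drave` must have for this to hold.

<e,<e,s>>

For [[brell crax] [glim drave]] to have type s with [brell crax] of type e, [glim drave] must be the function: [glim drave] : <e,s>.
For [glim drave] to have type <e,s> with glim of type e, drave must be the function: drave : <e,<e,s>>.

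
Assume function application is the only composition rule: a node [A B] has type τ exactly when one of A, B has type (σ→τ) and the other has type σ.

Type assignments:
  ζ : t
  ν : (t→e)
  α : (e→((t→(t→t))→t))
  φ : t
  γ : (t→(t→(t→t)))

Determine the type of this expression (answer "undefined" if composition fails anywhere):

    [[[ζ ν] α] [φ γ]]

[ζ ν]: ν is (t→e), ζ is t; result e.
[[ζ ν] α]: α is (e→((t→(t→t))→t)), [ζ ν] is e; result ((t→(t→t))→t).
[φ γ]: γ is (t→(t→(t→t))), φ is t; result (t→(t→t)).
[[[ζ ν] α] [φ γ]]: [[ζ ν] α] is ((t→(t→t))→t), [φ γ] is (t→(t→t)); result t.

t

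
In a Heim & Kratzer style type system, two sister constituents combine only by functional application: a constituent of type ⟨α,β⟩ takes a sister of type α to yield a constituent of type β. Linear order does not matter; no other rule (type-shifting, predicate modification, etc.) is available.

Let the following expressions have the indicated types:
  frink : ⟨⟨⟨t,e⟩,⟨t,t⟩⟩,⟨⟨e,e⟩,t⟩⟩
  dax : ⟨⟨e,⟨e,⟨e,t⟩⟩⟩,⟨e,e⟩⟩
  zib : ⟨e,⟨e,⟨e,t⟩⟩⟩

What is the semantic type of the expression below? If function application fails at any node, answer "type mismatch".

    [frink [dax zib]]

[dax zib]: functor dax : ⟨⟨e,⟨e,⟨e,t⟩⟩⟩,⟨e,e⟩⟩, argument zib : ⟨e,⟨e,⟨e,t⟩⟩⟩; result ⟨e,e⟩.
[frink [dax zib]]: ⟨⟨⟨t,e⟩,⟨t,t⟩⟩,⟨⟨e,e⟩,t⟩⟩ with ⟨e,e⟩ — neither is a function whose domain matches the other; composition fails here.

type mismatch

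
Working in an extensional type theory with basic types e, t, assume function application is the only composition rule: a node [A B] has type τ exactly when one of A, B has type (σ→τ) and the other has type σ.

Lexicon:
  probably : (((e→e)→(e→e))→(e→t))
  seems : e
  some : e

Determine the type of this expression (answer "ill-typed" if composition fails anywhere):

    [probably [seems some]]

[seems some]: e and e cannot combine by function application — type clash.

ill-typed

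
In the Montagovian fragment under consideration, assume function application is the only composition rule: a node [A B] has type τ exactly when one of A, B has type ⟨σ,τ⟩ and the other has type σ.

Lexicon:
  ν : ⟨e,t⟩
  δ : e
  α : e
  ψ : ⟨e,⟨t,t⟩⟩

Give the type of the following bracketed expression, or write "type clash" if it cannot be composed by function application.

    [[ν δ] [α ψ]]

t

[ν δ]: ⟨e,t⟩ applied to e yields t.
[α ψ]: ⟨e,⟨t,t⟩⟩ applied to e yields ⟨t,t⟩.
[[ν δ] [α ψ]]: ⟨t,t⟩ applied to t yields t.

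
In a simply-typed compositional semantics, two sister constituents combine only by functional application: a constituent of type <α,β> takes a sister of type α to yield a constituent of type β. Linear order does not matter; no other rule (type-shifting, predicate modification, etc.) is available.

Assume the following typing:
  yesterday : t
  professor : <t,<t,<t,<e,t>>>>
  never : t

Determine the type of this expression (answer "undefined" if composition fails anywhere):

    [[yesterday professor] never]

[yesterday professor]: functor professor : <t,<t,<t,<e,t>>>>, argument yesterday : t; result <t,<t,<e,t>>>.
[[yesterday professor] never]: functor [yesterday professor] : <t,<t,<e,t>>>, argument never : t; result <t,<e,t>>.

<t,<e,t>>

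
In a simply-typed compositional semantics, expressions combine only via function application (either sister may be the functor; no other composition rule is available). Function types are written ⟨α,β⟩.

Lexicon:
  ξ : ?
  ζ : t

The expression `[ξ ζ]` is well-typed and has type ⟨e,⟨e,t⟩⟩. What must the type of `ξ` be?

⟨t,⟨e,⟨e,t⟩⟩⟩

[ξ ζ] is required to be ⟨e,⟨e,t⟩⟩. ζ : t cannot yield ⟨e,⟨e,t⟩⟩ as functor, so ξ : ⟨t,⟨e,⟨e,t⟩⟩⟩.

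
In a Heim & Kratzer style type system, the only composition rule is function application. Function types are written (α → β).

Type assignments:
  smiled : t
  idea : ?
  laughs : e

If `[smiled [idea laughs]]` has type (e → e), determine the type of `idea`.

(e → (t → (e → e)))

[smiled [idea laughs]] is required to be (e → e). smiled : t cannot yield (e → e) as functor, so [idea laughs] : (t → (e → e)).
[idea laughs] is required to be (t → (e → e)). laughs : e cannot yield (t → (e → e)) as functor, so idea : (e → (t → (e → e))).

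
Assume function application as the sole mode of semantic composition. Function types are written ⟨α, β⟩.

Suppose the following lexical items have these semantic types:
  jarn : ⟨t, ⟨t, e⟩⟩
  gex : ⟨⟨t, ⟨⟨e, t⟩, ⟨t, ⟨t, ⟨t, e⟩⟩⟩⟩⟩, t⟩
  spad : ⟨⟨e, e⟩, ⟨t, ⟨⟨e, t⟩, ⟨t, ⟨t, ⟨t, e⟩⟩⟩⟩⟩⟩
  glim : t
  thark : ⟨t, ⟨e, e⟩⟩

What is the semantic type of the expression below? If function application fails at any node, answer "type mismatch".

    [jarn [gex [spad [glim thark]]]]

⟨t, e⟩

[glim thark] — thark of type ⟨t, ⟨e, e⟩⟩ combines with glim of type t: type ⟨e, e⟩.
[spad [glim thark]] — spad of type ⟨⟨e, e⟩, ⟨t, ⟨⟨e, t⟩, ⟨t, ⟨t, ⟨t, e⟩⟩⟩⟩⟩⟩ combines with [glim thark] of type ⟨e, e⟩: type ⟨t, ⟨⟨e, t⟩, ⟨t, ⟨t, ⟨t, e⟩⟩⟩⟩⟩.
[gex [spad [glim thark]]] — gex of type ⟨⟨t, ⟨⟨e, t⟩, ⟨t, ⟨t, ⟨t, e⟩⟩⟩⟩⟩, t⟩ combines with [spad [glim thark]] of type ⟨t, ⟨⟨e, t⟩, ⟨t, ⟨t, ⟨t, e⟩⟩⟩⟩⟩: type t.
[jarn [gex [spad [glim thark]]]] — jarn of type ⟨t, ⟨t, e⟩⟩ combines with [gex [spad [glim thark]]] of type t: type ⟨t, e⟩.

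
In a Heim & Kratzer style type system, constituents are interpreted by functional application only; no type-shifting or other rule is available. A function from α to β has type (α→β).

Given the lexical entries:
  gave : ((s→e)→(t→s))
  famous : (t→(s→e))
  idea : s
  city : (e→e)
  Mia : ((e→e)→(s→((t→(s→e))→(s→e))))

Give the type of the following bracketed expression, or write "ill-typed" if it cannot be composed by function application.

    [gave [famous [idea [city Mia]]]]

[city Mia]: ((e→e)→(s→((t→(s→e))→(s→e)))) applied to (e→e) yields (s→((t→(s→e))→(s→e))).
[idea [city Mia]]: (s→((t→(s→e))→(s→e))) applied to s yields ((t→(s→e))→(s→e)).
[famous [idea [city Mia]]]: ((t→(s→e))→(s→e)) applied to (t→(s→e)) yields (s→e).
[gave [famous [idea [city Mia]]]]: ((s→e)→(t→s)) applied to (s→e) yields (t→s).

(t→s)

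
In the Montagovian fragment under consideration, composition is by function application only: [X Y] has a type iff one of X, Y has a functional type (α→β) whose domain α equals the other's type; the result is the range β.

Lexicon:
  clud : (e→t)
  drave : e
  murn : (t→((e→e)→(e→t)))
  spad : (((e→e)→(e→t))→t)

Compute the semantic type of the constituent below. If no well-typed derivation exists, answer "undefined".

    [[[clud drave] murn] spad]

[clud drave] — clud of type (e→t) combines with drave of type e: type t.
[[clud drave] murn] — murn of type (t→((e→e)→(e→t))) combines with [clud drave] of type t: type ((e→e)→(e→t)).
[[[clud drave] murn] spad] — spad of type (((e→e)→(e→t))→t) combines with [[clud drave] murn] of type ((e→e)→(e→t)): type t.

t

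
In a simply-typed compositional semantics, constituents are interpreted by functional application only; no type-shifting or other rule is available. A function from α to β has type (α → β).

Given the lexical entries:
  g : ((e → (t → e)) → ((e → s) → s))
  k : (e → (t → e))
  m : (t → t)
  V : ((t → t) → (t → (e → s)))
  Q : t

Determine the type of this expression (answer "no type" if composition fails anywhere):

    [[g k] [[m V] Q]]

s

[g k] — g of type ((e → (t → e)) → ((e → s) → s)) combines with k of type (e → (t → e)): type ((e → s) → s).
[m V] — V of type ((t → t) → (t → (e → s))) combines with m of type (t → t): type (t → (e → s)).
[[m V] Q] — [m V] of type (t → (e → s)) combines with Q of type t: type (e → s).
[[g k] [[m V] Q]] — [g k] of type ((e → s) → s) combines with [[m V] Q] of type (e → s): type s.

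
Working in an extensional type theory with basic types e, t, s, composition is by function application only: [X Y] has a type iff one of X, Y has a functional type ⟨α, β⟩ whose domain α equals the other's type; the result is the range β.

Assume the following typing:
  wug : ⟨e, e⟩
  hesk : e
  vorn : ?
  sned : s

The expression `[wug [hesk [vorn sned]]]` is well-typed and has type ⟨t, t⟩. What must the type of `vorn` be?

[wug [hesk [vorn sned]]] must have type ⟨t, t⟩. The sister wug has type ⟨e, e⟩; that is not a function onto ⟨t, t⟩, so [hesk [vorn sned]] must be the functor, of type ⟨⟨e, e⟩, ⟨t, t⟩⟩.
[hesk [vorn sned]] must have type ⟨⟨e, e⟩, ⟨t, t⟩⟩. The sister hesk has type e; that is not a function onto ⟨⟨e, e⟩, ⟨t, t⟩⟩, so [vorn sned] must be the functor, of type ⟨e, ⟨⟨e, e⟩, ⟨t, t⟩⟩⟩.
[vorn sned] must have type ⟨e, ⟨⟨e, e⟩, ⟨t, t⟩⟩⟩. The sister sned has type s; that is not a function onto ⟨e, ⟨⟨e, e⟩, ⟨t, t⟩⟩⟩, so vorn must be the functor, of type ⟨s, ⟨e, ⟨⟨e, e⟩, ⟨t, t⟩⟩⟩⟩.

⟨s, ⟨e, ⟨⟨e, e⟩, ⟨t, t⟩⟩⟩⟩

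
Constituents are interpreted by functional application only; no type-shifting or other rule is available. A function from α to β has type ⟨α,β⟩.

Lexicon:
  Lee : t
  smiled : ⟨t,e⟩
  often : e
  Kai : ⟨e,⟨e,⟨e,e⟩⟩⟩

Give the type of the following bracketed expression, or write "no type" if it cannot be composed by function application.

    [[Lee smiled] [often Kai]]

⟨e,e⟩

[Lee smiled]: smiled is ⟨t,e⟩, Lee is t; result e.
[often Kai]: Kai is ⟨e,⟨e,⟨e,e⟩⟩⟩, often is e; result ⟨e,⟨e,e⟩⟩.
[[Lee smiled] [often Kai]]: [often Kai] is ⟨e,⟨e,e⟩⟩, [Lee smiled] is e; result ⟨e,e⟩.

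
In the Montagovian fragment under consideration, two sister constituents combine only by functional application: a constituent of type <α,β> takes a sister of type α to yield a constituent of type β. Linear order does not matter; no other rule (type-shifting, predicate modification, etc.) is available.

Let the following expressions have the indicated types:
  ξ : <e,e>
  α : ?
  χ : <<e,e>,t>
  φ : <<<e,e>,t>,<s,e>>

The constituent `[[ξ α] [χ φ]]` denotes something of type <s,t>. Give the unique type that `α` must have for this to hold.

<<e,e>,<<s,e>,<s,t>>>

For [[ξ α] [χ φ]] to have type <s,t> with [χ φ] of type <s,e>, [ξ α] must be the function: [ξ α] : <<s,e>,<s,t>>.
For [ξ α] to have type <<s,e>,<s,t>> with ξ of type <e,e>, α must be the function: α : <<e,e>,<<s,e>,<s,t>>>.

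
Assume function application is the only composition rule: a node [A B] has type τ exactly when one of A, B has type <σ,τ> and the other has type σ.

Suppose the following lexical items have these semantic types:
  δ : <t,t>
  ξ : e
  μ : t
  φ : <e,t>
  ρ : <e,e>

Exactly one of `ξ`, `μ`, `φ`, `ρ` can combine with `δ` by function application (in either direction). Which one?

ξ : e — no; δ wants t, and ξ wants nothing (atomic).
μ — combines: δ : <t,t> takes μ : t as argument, giving t.
φ : <e,t> — no; δ wants t, and φ wants e.
ρ : <e,e> — no; δ wants t, and ρ wants e.

μ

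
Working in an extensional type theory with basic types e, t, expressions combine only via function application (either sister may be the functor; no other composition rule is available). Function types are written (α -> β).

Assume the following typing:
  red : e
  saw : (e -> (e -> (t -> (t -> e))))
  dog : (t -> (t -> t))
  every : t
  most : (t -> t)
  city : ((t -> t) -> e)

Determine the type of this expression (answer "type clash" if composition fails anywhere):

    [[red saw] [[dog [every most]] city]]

(t -> (t -> e))

[red saw]: saw is (e -> (e -> (t -> (t -> e)))), red is e; result (e -> (t -> (t -> e))).
[every most]: most is (t -> t), every is t; result t.
[dog [every most]]: dog is (t -> (t -> t)), [every most] is t; result (t -> t).
[[dog [every most]] city]: city is ((t -> t) -> e), [dog [every most]] is (t -> t); result e.
[[red saw] [[dog [every most]] city]]: [red saw] is (e -> (t -> (t -> e))), [[dog [every most]] city] is e; result (t -> (t -> e)).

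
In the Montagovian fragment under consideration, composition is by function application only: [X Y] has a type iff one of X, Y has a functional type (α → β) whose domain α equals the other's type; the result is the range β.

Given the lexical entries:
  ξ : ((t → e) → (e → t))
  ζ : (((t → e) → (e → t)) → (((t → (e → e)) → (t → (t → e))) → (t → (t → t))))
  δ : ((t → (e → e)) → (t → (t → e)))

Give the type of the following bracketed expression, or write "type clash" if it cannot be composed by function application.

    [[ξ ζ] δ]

[ξ ζ]: (((t → e) → (e → t)) → (((t → (e → e)) → (t → (t → e))) → (t → (t → t)))) applied to ((t → e) → (e → t)) yields (((t → (e → e)) → (t → (t → e))) → (t → (t → t))).
[[ξ ζ] δ]: (((t → (e → e)) → (t → (t → e))) → (t → (t → t))) applied to ((t → (e → e)) → (t → (t → e))) yields (t → (t → t)).

(t → (t → t))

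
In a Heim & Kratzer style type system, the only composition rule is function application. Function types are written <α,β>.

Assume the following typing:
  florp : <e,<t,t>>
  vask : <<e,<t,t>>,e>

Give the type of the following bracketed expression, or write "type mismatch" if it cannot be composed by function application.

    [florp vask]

[florp vask]: functor vask : <<e,<t,t>>,e>, argument florp : <e,<t,t>>; result e.

e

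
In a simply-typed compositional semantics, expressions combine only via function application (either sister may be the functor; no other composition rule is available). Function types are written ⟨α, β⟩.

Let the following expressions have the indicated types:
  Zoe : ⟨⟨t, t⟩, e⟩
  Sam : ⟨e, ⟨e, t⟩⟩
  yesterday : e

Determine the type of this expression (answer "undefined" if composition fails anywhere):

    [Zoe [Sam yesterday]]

undefined

[Sam yesterday] — Sam of type ⟨e, ⟨e, t⟩⟩ combines with yesterday of type e: type ⟨e, t⟩.
[Zoe [Sam yesterday]]: ⟨⟨t, t⟩, e⟩ and ⟨e, t⟩ cannot combine by function application — type clash.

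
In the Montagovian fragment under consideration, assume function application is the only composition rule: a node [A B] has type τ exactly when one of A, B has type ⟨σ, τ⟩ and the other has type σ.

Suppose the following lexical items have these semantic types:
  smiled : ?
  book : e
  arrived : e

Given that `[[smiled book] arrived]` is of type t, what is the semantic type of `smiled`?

⟨e, ⟨e, t⟩⟩

[[smiled book] arrived] is required to be t. arrived : e cannot yield t as functor, so [smiled book] : ⟨e, t⟩.
[smiled book] is required to be ⟨e, t⟩. book : e cannot yield ⟨e, t⟩ as functor, so smiled : ⟨e, ⟨e, t⟩⟩.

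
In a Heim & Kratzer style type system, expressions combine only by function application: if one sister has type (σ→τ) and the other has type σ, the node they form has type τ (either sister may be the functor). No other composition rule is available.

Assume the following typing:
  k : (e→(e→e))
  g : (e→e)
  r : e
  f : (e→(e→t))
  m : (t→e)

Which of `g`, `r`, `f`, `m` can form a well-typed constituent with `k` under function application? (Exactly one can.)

r

g : (e→e) — no; k wants e, and g wants e.
r — combines: k : (e→(e→e)) takes r : e as argument, giving (e→e).
f : (e→(e→t)) — no; k wants e, and f wants e.
m : (t→e) — no; k wants e, and m wants t.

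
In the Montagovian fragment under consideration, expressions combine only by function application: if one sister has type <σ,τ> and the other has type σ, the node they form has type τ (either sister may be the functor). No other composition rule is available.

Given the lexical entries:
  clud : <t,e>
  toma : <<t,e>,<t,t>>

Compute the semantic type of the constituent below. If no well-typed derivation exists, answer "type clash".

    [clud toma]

[clud toma] — toma of type <<t,e>,<t,t>> combines with clud of type <t,e>: type <t,t>.

<t,t>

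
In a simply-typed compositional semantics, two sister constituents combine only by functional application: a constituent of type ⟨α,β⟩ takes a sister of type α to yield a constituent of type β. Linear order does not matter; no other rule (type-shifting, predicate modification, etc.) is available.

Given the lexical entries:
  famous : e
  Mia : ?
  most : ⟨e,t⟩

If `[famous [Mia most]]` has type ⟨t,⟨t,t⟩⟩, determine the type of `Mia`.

At [famous [Mia most]] (required: ⟨t,⟨t,t⟩⟩): famous is e, which is not a function with range ⟨t,⟨t,t⟩⟩; hence [Mia most] is the functor — type ⟨e,⟨t,⟨t,t⟩⟩⟩.
At [Mia most] (required: ⟨e,⟨t,⟨t,t⟩⟩⟩): most is ⟨e,t⟩, which is not a function with range ⟨e,⟨t,⟨t,t⟩⟩⟩; hence Mia is the functor — type ⟨⟨e,t⟩,⟨e,⟨t,⟨t,t⟩⟩⟩⟩.

⟨⟨e,t⟩,⟨e,⟨t,⟨t,t⟩⟩⟩⟩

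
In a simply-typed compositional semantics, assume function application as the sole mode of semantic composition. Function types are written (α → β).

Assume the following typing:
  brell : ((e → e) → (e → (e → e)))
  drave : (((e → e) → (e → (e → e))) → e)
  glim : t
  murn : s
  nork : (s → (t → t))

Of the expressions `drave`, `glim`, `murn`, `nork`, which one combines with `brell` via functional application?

drave

drave — combines: drave : (((e → e) → (e → (e → e))) → e) takes brell : ((e → e) → (e → (e → e))) as argument, giving e.
glim : t — no; brell wants (e → e), and glim wants nothing (atomic).
murn : s — no; brell wants (e → e), and murn wants nothing (atomic).
nork : (s → (t → t)) — no; brell wants (e → e), and nork wants s.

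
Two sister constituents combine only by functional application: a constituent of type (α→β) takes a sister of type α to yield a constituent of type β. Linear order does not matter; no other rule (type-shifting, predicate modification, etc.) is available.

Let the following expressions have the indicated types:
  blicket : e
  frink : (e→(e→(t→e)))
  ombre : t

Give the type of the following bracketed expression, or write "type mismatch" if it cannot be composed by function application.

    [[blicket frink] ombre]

type mismatch

[blicket frink]: frink is (e→(e→(t→e))), blicket is e; result (e→(t→e)).
[[blicket frink] ombre]: (e→(t→e)) with t — neither is a function whose domain matches the other; composition fails here.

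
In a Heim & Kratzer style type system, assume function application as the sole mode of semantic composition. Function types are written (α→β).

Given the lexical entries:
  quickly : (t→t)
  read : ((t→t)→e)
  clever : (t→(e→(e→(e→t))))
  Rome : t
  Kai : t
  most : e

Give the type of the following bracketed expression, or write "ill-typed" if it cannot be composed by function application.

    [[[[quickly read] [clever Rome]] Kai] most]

ill-typed

[quickly read]: functor read : ((t→t)→e), argument quickly : (t→t); result e.
[clever Rome]: functor clever : (t→(e→(e→(e→t)))), argument Rome : t; result (e→(e→(e→t))).
[[quickly read] [clever Rome]]: functor [clever Rome] : (e→(e→(e→t))), argument [quickly read] : e; result (e→(e→t)).
At [[[quickly read] [clever Rome]] Kai]: neither (e→(e→t)) nor t can take the other as argument; the node is ill-typed.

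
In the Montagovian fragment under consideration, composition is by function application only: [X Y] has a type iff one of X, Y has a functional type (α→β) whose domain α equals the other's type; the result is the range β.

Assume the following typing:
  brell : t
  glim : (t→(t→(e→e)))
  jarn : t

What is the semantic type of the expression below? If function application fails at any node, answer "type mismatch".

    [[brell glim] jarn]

[brell glim] — glim of type (t→(t→(e→e))) combines with brell of type t: type (t→(e→e)).
[[brell glim] jarn] — [brell glim] of type (t→(e→e)) combines with jarn of type t: type (e→e).

(e→e)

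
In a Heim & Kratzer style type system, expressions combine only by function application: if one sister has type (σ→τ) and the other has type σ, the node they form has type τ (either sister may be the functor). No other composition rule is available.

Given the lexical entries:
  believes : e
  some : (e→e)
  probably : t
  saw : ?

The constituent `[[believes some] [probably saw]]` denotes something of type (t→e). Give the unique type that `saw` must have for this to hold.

(t→(e→(t→e)))

At [[believes some] [probably saw]] (required: (t→e)): [believes some] is e, which is not a function with range (t→e); hence [probably saw] is the functor — type (e→(t→e)).
At [probably saw] (required: (e→(t→e))): probably is t, which is not a function with range (e→(t→e)); hence saw is the functor — type (t→(e→(t→e))).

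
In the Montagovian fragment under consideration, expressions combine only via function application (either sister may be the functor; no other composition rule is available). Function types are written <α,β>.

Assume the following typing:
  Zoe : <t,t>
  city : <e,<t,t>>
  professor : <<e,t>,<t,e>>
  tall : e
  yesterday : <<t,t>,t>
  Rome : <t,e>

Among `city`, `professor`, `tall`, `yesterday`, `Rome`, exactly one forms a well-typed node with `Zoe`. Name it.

city : <e,<t,t>> — Zoe needs t; city needs e; neither fits.
professor : <<e,t>,<t,e>> — Zoe needs t; professor needs <e,t>; neither fits.
tall : e — Zoe needs t; tall needs nothing (atomic); neither fits.
yesterday — combines: yesterday : <<t,t>,t> takes Zoe : <t,t> as argument, giving t.
Rome : <t,e> — Zoe needs t; Rome needs t; neither fits.

yesterday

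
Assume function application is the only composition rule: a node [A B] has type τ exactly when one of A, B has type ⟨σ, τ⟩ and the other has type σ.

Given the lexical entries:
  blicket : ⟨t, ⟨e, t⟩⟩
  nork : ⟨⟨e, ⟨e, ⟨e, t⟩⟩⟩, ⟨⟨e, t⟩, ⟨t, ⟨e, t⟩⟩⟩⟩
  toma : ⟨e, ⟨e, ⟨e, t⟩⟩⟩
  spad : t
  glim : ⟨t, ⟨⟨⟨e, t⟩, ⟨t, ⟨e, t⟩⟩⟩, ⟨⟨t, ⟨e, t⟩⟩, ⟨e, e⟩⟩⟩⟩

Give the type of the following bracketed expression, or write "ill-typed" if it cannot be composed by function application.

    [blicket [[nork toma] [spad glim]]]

[nork toma]: ⟨⟨e, ⟨e, ⟨e, t⟩⟩⟩, ⟨⟨e, t⟩, ⟨t, ⟨e, t⟩⟩⟩⟩ applied to ⟨e, ⟨e, ⟨e, t⟩⟩⟩ yields ⟨⟨e, t⟩, ⟨t, ⟨e, t⟩⟩⟩.
[spad glim]: ⟨t, ⟨⟨⟨e, t⟩, ⟨t, ⟨e, t⟩⟩⟩, ⟨⟨t, ⟨e, t⟩⟩, ⟨e, e⟩⟩⟩⟩ applied to t yields ⟨⟨⟨e, t⟩, ⟨t, ⟨e, t⟩⟩⟩, ⟨⟨t, ⟨e, t⟩⟩, ⟨e, e⟩⟩⟩.
[[nork toma] [spad glim]]: ⟨⟨⟨e, t⟩, ⟨t, ⟨e, t⟩⟩⟩, ⟨⟨t, ⟨e, t⟩⟩, ⟨e, e⟩⟩⟩ applied to ⟨⟨e, t⟩, ⟨t, ⟨e, t⟩⟩⟩ yields ⟨⟨t, ⟨e, t⟩⟩, ⟨e, e⟩⟩.
[blicket [[nork toma] [spad glim]]]: ⟨⟨t, ⟨e, t⟩⟩, ⟨e, e⟩⟩ applied to ⟨t, ⟨e, t⟩⟩ yields ⟨e, e⟩.

⟨e, e⟩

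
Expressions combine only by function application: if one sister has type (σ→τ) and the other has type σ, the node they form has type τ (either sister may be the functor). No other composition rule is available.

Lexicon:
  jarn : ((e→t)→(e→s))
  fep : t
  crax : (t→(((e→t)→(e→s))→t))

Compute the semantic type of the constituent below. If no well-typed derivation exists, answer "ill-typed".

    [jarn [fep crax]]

At [fep crax], crax : (t→(((e→t)→(e→s))→t)) takes fep : t, giving (((e→t)→(e→s))→t).
At [jarn [fep crax]], [fep crax] : (((e→t)→(e→s))→t) takes jarn : ((e→t)→(e→s)), giving t.

t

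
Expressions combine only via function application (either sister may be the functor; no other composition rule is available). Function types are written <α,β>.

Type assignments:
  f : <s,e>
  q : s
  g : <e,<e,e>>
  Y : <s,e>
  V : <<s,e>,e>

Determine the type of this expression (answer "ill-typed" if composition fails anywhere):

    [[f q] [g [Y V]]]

[f q]: f is <s,e>, q is s; result e.
[Y V]: V is <<s,e>,e>, Y is <s,e>; result e.
[g [Y V]]: g is <e,<e,e>>, [Y V] is e; result <e,e>.
[[f q] [g [Y V]]]: [g [Y V]] is <e,e>, [f q] is e; result e.

e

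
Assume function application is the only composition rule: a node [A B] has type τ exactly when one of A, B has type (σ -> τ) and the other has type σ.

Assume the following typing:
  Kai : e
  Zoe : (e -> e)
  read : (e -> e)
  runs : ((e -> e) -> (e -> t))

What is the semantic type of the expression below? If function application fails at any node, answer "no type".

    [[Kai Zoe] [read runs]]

[Kai Zoe]: (e -> e) applied to e yields e.
[read runs]: ((e -> e) -> (e -> t)) applied to (e -> e) yields (e -> t).
[[Kai Zoe] [read runs]]: (e -> t) applied to e yields t.

t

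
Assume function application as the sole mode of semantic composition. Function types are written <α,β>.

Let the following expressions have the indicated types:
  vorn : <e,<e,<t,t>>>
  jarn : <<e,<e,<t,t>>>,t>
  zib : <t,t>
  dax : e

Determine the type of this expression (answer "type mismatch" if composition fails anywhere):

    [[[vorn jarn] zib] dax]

type mismatch

At [vorn jarn], jarn : <<e,<e,<t,t>>>,t> takes vorn : <e,<e,<t,t>>>, giving t.
At [[vorn jarn] zib], zib : <t,t> takes [vorn jarn] : t, giving t.
At [[[vorn jarn] zib] dax]: neither t nor e can take the other as argument; the node is ill-typed.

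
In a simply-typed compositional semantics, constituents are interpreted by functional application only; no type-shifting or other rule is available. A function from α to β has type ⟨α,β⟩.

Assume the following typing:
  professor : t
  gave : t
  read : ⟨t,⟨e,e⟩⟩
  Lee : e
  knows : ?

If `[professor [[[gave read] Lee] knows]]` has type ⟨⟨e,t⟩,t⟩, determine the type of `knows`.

⟨e,⟨t,⟨⟨e,t⟩,t⟩⟩⟩

[professor [[[gave read] Lee] knows]] is required to be ⟨⟨e,t⟩,t⟩. professor : t cannot yield ⟨⟨e,t⟩,t⟩ as functor, so [[[gave read] Lee] knows] : ⟨t,⟨⟨e,t⟩,t⟩⟩.
[[[gave read] Lee] knows] is required to be ⟨t,⟨⟨e,t⟩,t⟩⟩. [[gave read] Lee] : e cannot yield ⟨t,⟨⟨e,t⟩,t⟩⟩ as functor, so knows : ⟨e,⟨t,⟨⟨e,t⟩,t⟩⟩⟩.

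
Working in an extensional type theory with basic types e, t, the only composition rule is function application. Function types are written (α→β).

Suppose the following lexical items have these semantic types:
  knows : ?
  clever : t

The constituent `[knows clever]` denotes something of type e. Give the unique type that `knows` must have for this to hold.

[knows clever] is required to be e. clever : t cannot yield e as functor, so knows : (t→e).

(t→e)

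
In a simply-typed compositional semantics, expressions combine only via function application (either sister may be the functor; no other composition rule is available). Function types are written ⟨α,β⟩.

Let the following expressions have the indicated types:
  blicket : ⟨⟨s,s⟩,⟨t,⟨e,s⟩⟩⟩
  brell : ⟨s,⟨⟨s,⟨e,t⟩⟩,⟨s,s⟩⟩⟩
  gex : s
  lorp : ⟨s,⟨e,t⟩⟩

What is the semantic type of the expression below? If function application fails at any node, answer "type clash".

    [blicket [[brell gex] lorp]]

At [brell gex], brell : ⟨s,⟨⟨s,⟨e,t⟩⟩,⟨s,s⟩⟩⟩ takes gex : s, giving ⟨⟨s,⟨e,t⟩⟩,⟨s,s⟩⟩.
At [[brell gex] lorp], [brell gex] : ⟨⟨s,⟨e,t⟩⟩,⟨s,s⟩⟩ takes lorp : ⟨s,⟨e,t⟩⟩, giving ⟨s,s⟩.
At [blicket [[brell gex] lorp]], blicket : ⟨⟨s,s⟩,⟨t,⟨e,s⟩⟩⟩ takes [[brell gex] lorp] : ⟨s,s⟩, giving ⟨t,⟨e,s⟩⟩.

⟨t,⟨e,s⟩⟩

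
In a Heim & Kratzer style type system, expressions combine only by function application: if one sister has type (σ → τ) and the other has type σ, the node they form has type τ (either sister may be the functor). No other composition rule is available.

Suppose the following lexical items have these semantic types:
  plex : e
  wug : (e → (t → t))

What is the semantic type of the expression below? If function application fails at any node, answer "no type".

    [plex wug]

(t → t)

[plex wug]: functor wug : (e → (t → t)), argument plex : e; result (t → t).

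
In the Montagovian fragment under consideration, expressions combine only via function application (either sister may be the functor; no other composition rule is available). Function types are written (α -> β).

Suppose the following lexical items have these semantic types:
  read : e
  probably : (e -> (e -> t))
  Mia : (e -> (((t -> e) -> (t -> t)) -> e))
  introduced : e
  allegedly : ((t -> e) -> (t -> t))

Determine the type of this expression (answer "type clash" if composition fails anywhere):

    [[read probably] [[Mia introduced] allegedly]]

t

[read probably]: (e -> (e -> t)) applied to e yields (e -> t).
[Mia introduced]: (e -> (((t -> e) -> (t -> t)) -> e)) applied to e yields (((t -> e) -> (t -> t)) -> e).
[[Mia introduced] allegedly]: (((t -> e) -> (t -> t)) -> e) applied to ((t -> e) -> (t -> t)) yields e.
[[read probably] [[Mia introduced] allegedly]]: (e -> t) applied to e yields t.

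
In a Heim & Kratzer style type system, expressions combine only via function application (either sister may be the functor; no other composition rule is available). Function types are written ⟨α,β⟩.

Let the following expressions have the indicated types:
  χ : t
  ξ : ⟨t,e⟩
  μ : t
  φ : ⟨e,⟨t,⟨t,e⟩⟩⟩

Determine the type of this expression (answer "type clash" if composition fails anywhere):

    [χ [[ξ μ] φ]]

⟨t,e⟩

[ξ μ] — ξ of type ⟨t,e⟩ combines with μ of type t: type e.
[[ξ μ] φ] — φ of type ⟨e,⟨t,⟨t,e⟩⟩⟩ combines with [ξ μ] of type e: type ⟨t,⟨t,e⟩⟩.
[χ [[ξ μ] φ]] — [[ξ μ] φ] of type ⟨t,⟨t,e⟩⟩ combines with χ of type t: type ⟨t,e⟩.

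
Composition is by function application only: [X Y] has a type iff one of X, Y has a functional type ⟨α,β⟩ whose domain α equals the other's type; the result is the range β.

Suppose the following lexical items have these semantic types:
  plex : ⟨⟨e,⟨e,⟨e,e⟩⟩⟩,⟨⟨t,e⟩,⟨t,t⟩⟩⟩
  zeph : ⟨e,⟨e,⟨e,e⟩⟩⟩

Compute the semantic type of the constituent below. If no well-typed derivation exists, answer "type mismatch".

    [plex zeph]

⟨⟨t,e⟩,⟨t,t⟩⟩

[plex zeph]: ⟨⟨e,⟨e,⟨e,e⟩⟩⟩,⟨⟨t,e⟩,⟨t,t⟩⟩⟩ applied to ⟨e,⟨e,⟨e,e⟩⟩⟩ yields ⟨⟨t,e⟩,⟨t,t⟩⟩.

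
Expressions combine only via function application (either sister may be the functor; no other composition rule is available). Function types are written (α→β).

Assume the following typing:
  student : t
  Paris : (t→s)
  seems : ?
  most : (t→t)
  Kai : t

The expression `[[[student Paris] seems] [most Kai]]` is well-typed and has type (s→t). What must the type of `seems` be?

At [[[student Paris] seems] [most Kai]] (required: (s→t)): [most Kai] is t, which is not a function with range (s→t); hence [[student Paris] seems] is the functor — type (t→(s→t)).
At [[student Paris] seems] (required: (t→(s→t))): [student Paris] is s, which is not a function with range (t→(s→t)); hence seems is the functor — type (s→(t→(s→t))).

(s→(t→(s→t)))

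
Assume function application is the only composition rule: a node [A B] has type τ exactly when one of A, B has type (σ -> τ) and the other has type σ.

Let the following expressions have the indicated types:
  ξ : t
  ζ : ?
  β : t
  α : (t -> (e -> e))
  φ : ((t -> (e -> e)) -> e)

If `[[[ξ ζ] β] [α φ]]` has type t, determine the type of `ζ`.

(t -> (t -> (e -> t)))

At [[[ξ ζ] β] [α φ]] (required: t): [α φ] is e, which is not a function with range t; hence [[ξ ζ] β] is the functor — type (e -> t).
At [[ξ ζ] β] (required: (e -> t)): β is t, which is not a function with range (e -> t); hence [ξ ζ] is the functor — type (t -> (e -> t)).
At [ξ ζ] (required: (t -> (e -> t))): ξ is t, which is not a function with range (t -> (e -> t)); hence ζ is the functor — type (t -> (t -> (e -> t))).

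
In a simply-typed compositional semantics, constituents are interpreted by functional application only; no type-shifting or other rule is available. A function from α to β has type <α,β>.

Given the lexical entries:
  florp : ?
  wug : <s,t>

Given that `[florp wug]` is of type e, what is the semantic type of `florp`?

<<s,t>,e>

For [florp wug] to have type e with wug of type <s,t>, florp must be the function: florp : <<s,t>,e>.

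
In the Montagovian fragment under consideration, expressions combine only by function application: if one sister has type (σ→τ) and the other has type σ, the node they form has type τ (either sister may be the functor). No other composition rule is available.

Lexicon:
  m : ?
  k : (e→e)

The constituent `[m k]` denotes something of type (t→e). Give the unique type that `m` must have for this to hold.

((e→e)→(t→e))

For [m k] to have type (t→e) with k of type (e→e), m must be the function: m : ((e→e)→(t→e)).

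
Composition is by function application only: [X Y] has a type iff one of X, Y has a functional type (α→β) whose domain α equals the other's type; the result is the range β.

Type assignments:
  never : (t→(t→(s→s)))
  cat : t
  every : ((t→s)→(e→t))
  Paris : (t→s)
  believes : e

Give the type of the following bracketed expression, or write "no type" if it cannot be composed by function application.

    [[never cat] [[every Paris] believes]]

(s→s)

At [never cat], never : (t→(t→(s→s))) takes cat : t, giving (t→(s→s)).
At [every Paris], every : ((t→s)→(e→t)) takes Paris : (t→s), giving (e→t).
At [[every Paris] believes], [every Paris] : (e→t) takes believes : e, giving t.
At [[never cat] [[every Paris] believes]], [never cat] : (t→(s→s)) takes [[every Paris] believes] : t, giving (s→s).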